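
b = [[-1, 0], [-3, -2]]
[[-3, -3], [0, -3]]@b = [[12, 6], [9, 6]]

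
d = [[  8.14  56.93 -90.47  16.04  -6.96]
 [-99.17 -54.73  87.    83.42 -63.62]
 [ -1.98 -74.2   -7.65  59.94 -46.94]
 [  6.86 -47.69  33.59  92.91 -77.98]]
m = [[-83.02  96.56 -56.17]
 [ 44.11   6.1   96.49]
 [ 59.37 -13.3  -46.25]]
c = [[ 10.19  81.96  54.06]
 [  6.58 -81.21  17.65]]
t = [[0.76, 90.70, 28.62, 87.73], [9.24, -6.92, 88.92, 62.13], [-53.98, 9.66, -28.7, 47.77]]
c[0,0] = 10.19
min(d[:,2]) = -90.47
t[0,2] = 28.62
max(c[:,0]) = 10.19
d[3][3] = 92.91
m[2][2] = -46.25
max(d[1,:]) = 87.0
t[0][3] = 87.73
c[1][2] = 17.65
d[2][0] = -1.98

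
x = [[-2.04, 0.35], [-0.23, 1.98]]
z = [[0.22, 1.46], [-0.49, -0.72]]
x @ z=[[-0.62, -3.23], [-1.02, -1.76]]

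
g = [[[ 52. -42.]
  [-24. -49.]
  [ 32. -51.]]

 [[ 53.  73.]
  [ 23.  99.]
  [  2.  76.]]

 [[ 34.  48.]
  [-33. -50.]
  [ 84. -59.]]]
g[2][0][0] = 34.0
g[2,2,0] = 84.0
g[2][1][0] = -33.0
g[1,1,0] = 23.0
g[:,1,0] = [-24.0, 23.0, -33.0]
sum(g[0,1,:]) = -73.0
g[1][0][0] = 53.0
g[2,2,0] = 84.0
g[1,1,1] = 99.0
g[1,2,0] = 2.0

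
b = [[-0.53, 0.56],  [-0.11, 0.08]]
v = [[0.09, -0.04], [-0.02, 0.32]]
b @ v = [[-0.06, 0.2], [-0.01, 0.03]]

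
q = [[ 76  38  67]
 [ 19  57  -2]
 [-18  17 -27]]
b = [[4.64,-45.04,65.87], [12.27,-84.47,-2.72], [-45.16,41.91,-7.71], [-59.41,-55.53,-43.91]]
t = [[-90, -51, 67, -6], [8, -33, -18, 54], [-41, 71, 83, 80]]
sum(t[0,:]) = -80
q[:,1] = [38, 57, 17]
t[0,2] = 67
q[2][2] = -27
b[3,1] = -55.53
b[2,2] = -7.71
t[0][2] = 67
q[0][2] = 67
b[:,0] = [4.64, 12.27, -45.16, -59.41]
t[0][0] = -90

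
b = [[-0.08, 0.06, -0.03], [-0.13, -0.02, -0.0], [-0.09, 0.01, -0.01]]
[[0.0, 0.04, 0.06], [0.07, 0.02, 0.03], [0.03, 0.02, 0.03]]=b @ [[-0.37, -0.22, -0.35],[-1.02, 0.27, 0.73],[-1.10, -0.15, 0.52]]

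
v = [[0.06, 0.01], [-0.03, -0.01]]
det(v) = -0.00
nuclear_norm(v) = 0.07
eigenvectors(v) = [[0.91,  -0.15], [-0.42,  0.99]]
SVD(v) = [[-0.89, 0.46], [0.46, 0.89]] @ diag([0.06841617063356684, 0.004384928259238349]) @ [[-0.98, -0.20], [0.20, -0.98]]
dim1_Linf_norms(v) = [0.06, 0.03]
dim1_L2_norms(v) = [0.06, 0.03]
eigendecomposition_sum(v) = [[0.06, 0.01], [-0.03, -0.00]] + [[0.00, 0.00], [-0.00, -0.01]]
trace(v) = 0.05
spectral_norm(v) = 0.07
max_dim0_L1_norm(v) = 0.09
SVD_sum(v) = [[0.06, 0.01], [-0.03, -0.01]] + [[0.0, -0.0], [0.0, -0.00]]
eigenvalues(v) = [0.06, -0.01]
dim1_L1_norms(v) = [0.07, 0.04]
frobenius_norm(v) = 0.07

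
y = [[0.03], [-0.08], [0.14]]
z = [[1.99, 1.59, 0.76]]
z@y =[[0.04]]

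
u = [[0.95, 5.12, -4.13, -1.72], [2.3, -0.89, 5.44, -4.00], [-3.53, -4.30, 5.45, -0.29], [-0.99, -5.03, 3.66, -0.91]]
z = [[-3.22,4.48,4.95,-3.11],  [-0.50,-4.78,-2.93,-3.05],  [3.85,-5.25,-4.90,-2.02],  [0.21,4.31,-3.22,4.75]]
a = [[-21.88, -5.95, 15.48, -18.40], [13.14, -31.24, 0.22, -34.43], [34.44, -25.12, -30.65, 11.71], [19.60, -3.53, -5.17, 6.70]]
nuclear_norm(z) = 25.23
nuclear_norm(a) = 130.13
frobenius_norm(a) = 82.39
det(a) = -154320.34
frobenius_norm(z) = 15.09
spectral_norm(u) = 12.45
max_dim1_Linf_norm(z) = 5.25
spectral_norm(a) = 64.17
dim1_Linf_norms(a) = [21.88, 34.43, 34.44, 19.6]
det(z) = -573.07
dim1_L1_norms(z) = [15.76, 11.26, 16.02, 12.49]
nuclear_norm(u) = 22.43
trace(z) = -8.15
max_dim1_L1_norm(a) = 101.92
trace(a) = -77.07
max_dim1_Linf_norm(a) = 34.44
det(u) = 269.44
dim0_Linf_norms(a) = [34.44, 31.24, 30.65, 34.43]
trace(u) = 4.60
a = u @ z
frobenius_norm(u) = 14.14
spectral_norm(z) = 12.13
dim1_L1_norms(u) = [11.92, 12.63, 13.57, 10.59]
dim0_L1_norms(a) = [89.06, 65.84, 51.52, 71.24]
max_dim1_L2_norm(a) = 53.79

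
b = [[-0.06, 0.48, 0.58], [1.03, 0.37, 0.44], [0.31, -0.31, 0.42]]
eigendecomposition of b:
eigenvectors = [[(-0.74+0j), 0.38+0.09j, (0.38-0.09j)], [(0.56+0j), (0.84+0j), (0.84-0j)], [(0.36+0j), -0.23+0.29j, -0.23-0.29j]]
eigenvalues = [(-0.71+0j), (0.72+0.26j), (0.72-0.26j)]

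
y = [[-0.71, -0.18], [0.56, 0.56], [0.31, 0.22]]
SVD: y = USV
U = [[-0.63, -0.76],  [0.70, -0.65],  [0.34, -0.09]]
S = [1.11, 0.29]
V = [[0.85, 0.52], [0.52, -0.85]]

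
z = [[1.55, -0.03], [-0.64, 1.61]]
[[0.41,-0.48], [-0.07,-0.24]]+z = [[1.96,-0.51], [-0.71,1.37]]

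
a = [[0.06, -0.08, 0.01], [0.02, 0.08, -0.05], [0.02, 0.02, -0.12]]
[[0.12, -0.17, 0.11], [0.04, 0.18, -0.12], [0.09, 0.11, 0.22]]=a@[[1.69, -0.2, -1.27], [-0.30, 1.85, -2.67], [-0.51, -0.65, -2.45]]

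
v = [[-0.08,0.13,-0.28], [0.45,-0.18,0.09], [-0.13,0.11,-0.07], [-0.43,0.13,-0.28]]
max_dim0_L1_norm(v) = 1.09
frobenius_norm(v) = 0.81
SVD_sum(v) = [[-0.20, 0.08, -0.11], [0.39, -0.16, 0.22], [-0.14, 0.06, -0.08], [-0.43, 0.18, -0.24]] + [[0.11, 0.02, -0.18], [0.07, 0.01, -0.12], [0.0, 0.0, -0.0], [0.01, 0.0, -0.02]] + [[0.01, 0.03, 0.01],[-0.01, -0.03, -0.01],[0.01, 0.05, 0.01],[-0.01, -0.06, -0.02]]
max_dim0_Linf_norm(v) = 0.45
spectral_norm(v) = 0.77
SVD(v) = [[-0.31, -0.83, -0.32], [0.62, -0.55, 0.36], [-0.23, -0.01, -0.58], [-0.69, -0.11, 0.66]] @ diag([0.766097986454011, 0.252747834677948, 0.08951205067877015]) @ [[0.82, -0.35, 0.46], [-0.52, -0.10, 0.85], [-0.25, -0.93, -0.26]]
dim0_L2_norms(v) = [0.64, 0.28, 0.41]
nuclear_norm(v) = 1.11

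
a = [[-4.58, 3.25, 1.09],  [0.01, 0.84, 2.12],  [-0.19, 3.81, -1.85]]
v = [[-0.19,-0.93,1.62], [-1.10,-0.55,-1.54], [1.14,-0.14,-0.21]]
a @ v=[[-1.46, 2.32, -12.65], [1.49, -0.77, -1.72], [-6.26, -1.66, -5.79]]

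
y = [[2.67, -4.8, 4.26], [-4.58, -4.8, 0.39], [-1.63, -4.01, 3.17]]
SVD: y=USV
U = [[0.61,-0.70,-0.38], [0.56,0.72,-0.42], [0.57,0.04,0.82]]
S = [9.29, 5.81, 1.08]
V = [[-0.2, -0.85, 0.50], [-0.90, -0.05, -0.44], [-0.39, 0.53, 0.75]]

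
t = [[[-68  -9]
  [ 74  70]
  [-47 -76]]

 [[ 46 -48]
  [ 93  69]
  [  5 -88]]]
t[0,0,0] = -68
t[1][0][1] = -48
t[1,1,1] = 69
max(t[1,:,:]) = 93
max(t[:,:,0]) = 93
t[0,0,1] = -9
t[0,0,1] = -9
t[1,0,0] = 46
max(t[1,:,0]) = 93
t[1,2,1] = -88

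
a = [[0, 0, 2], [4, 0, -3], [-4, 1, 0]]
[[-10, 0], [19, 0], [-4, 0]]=a@ [[1, 0], [0, 0], [-5, 0]]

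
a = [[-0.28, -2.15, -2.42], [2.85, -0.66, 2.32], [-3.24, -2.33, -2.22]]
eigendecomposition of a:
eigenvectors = [[-0.70+0.00j, -0.14+0.34j, (-0.14-0.34j)], [(-0.17+0j), 0.72+0.00j, (0.72-0j)], [0.69+0.00j, (-0.37+0.46j), -0.37-0.46j]]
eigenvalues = [(1.61+0j), (-2.38+2.82j), (-2.38-2.82j)]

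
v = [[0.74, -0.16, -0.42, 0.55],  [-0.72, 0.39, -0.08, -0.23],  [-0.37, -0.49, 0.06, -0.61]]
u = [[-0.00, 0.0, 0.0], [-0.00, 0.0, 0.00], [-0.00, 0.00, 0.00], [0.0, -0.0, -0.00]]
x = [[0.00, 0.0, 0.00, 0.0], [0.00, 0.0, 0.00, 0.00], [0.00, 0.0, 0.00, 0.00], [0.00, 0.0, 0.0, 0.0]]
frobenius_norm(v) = 1.59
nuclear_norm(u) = 0.00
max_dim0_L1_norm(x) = 0.0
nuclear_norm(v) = 2.44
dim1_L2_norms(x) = [0.0, 0.0, 0.0, 0.0]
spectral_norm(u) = 0.00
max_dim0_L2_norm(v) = 1.1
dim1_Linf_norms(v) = [0.74, 0.72, 0.61]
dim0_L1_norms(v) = [1.83, 1.04, 0.56, 1.39]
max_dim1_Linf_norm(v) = 0.74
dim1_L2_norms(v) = [1.03, 0.85, 0.87]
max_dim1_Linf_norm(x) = 0.0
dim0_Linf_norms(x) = [0.0, 0.0, 0.0, 0.0]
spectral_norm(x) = 0.00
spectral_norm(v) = 1.37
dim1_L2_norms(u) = [0.0, 0.0, 0.0, 0.0]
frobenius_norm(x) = 0.00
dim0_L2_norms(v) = [1.1, 0.65, 0.43, 0.85]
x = u @ v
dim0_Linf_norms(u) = [0.0, 0.0, 0.0]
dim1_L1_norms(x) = [0.0, 0.0, 0.0, 0.0]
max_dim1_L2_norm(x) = 0.0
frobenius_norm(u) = 0.00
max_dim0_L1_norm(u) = 0.0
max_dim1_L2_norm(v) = 1.03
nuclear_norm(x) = 0.00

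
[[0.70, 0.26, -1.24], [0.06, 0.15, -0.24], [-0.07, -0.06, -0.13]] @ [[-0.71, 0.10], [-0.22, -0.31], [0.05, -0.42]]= [[-0.62, 0.51],[-0.09, 0.06],[0.06, 0.07]]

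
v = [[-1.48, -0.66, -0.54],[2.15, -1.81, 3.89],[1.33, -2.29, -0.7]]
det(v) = -18.108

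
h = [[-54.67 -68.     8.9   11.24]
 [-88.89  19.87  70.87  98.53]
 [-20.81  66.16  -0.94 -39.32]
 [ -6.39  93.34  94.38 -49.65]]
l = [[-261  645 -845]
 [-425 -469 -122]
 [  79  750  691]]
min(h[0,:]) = -68.0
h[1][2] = 70.87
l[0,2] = -845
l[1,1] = -469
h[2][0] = -20.81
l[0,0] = -261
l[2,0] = 79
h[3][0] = -6.39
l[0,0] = -261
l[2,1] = 750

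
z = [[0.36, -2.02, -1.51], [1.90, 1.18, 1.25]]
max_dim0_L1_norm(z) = 3.2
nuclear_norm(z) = 4.90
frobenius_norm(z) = 3.61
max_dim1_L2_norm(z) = 2.56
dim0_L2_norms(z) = [1.93, 2.34, 1.96]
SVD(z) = [[-0.7, 0.71], [0.71, 0.7]] @ diag([3.1803765446200645, 1.7147026081599512]) @ [[0.35, 0.71, 0.61], [0.93, -0.35, -0.11]]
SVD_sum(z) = [[-0.77, -1.59, -1.37],[0.78, 1.61, 1.39]] + [[1.13, -0.43, -0.14], [1.12, -0.43, -0.14]]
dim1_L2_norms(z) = [2.55, 2.56]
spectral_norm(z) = 3.18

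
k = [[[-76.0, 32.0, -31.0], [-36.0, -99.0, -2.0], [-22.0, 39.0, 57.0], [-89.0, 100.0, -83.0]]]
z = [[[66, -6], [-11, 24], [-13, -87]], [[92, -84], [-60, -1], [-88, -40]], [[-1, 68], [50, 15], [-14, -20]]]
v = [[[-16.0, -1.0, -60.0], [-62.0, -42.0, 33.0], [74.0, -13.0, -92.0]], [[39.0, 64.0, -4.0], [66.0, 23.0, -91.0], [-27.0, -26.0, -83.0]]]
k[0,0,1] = 32.0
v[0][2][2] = -92.0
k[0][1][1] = -99.0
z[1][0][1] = -84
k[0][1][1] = -99.0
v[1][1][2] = -91.0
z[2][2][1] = -20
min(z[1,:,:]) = -88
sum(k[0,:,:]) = -210.0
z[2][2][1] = -20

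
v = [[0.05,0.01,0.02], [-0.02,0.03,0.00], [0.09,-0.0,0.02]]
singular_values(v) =[0.11, 0.03, 0.01]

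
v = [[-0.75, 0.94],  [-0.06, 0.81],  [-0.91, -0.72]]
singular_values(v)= [1.44, 1.17]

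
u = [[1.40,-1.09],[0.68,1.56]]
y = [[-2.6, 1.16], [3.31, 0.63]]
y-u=[[-4.0, 2.25], [2.63, -0.93]]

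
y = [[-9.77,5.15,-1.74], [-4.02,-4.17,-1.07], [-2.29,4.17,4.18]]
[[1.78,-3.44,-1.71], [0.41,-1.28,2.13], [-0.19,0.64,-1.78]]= y@[[-0.12,0.27,-0.06], [0.06,-0.04,-0.45], [-0.17,0.34,-0.01]]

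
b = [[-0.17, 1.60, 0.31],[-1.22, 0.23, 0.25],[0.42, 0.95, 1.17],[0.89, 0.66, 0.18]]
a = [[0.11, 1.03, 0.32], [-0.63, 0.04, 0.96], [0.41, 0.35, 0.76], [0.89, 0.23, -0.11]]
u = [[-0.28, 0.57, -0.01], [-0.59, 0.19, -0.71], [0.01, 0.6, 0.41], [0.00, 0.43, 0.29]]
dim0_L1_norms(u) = [0.88, 1.79, 1.42]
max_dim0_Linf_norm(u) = 0.71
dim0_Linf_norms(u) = [0.59, 0.6, 0.71]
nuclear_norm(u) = 2.05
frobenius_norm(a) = 2.05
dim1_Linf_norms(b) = [1.6, 1.22, 1.17, 0.89]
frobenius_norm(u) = 1.45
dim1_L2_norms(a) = [1.08, 1.15, 0.93, 0.93]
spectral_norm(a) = 1.44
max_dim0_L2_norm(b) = 1.99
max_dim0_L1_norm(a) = 2.15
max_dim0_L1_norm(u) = 1.79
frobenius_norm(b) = 2.83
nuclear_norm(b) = 4.56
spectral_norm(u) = 1.04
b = a + u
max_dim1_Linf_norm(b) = 1.6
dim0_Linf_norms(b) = [1.22, 1.6, 1.17]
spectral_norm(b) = 2.24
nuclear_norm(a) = 3.41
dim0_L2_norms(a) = [1.17, 1.11, 1.27]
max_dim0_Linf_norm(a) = 1.03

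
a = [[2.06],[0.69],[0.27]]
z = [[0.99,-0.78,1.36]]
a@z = [[2.04, -1.61, 2.80], [0.68, -0.54, 0.94], [0.27, -0.21, 0.37]]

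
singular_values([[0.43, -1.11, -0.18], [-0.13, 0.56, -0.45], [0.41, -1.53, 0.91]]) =[2.2, 0.7, 0.0]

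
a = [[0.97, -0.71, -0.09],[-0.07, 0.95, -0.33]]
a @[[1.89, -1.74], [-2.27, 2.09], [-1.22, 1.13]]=[[3.55,-3.27], [-1.89,1.73]]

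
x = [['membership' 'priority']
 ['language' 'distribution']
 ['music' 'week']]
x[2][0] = 'music'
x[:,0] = ['membership', 'language', 'music']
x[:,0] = ['membership', 'language', 'music']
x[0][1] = 'priority'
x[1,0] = 'language'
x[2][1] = 'week'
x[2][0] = 'music'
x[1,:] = ['language', 'distribution']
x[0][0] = 'membership'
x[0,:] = ['membership', 'priority']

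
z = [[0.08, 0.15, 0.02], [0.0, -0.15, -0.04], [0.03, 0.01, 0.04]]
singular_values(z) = [0.23, 0.06, 0.04]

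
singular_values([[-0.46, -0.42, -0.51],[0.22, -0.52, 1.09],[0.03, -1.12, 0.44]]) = [1.6, 1.0, 0.19]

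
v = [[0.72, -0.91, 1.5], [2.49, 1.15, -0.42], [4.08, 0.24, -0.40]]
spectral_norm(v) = 4.90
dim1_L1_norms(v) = [3.13, 4.06, 4.72]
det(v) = -5.75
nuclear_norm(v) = 7.45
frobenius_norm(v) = 5.31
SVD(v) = [[-0.09, 0.94, -0.33], [-0.54, -0.32, -0.78], [-0.83, 0.11, 0.54]] @ diag([4.898773702189102, 1.9491633262056547, 0.6018957904117557]) @ [[-0.98, -0.15, 0.09], [0.16, -0.62, 0.77], [0.06, -0.77, -0.63]]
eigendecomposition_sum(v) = [[(-0.71+0j), -0.26+0.00j, 0.62-0.00j],  [0.81-0.00j, 0.29-0.00j, (-0.71+0j)],  [1.75-0.00j, (0.63-0j), -1.53+0.00j]] + [[(0.71-1.3j), (-0.33+1.69j), 0.44-1.31j], [0.84-3.83j, (0.43+4.53j), 0.14-3.65j], [(1.17-3.08j), -0.20+3.81j, 0.56-3.01j]] + [[(0.71+1.3j), (-0.33-1.69j), 0.44+1.31j], [0.84+3.83j, 0.43-4.53j, (0.14+3.65j)], [(1.17+3.08j), -0.20-3.81j, 0.56+3.01j]]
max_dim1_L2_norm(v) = 4.11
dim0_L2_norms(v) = [4.83, 1.49, 1.61]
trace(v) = 1.47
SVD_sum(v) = [[0.43, 0.07, -0.04], [2.62, 0.4, -0.23], [4.03, 0.62, -0.36]] + [[0.3, -1.13, 1.41], [-0.1, 0.38, -0.48], [0.03, -0.13, 0.16]] + [[-0.01,0.15,0.12], [-0.03,0.36,0.29], [0.02,-0.25,-0.21]]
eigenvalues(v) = [(-1.94+0j), (1.71+0.21j), (1.71-0.21j)]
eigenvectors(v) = [[(0.35+0j), -0.27-0.08j, -0.27+0.08j], [-0.39+0.00j, (-0.74+0j), -0.74-0.00j], [(-0.85+0j), -0.61-0.09j, (-0.61+0.09j)]]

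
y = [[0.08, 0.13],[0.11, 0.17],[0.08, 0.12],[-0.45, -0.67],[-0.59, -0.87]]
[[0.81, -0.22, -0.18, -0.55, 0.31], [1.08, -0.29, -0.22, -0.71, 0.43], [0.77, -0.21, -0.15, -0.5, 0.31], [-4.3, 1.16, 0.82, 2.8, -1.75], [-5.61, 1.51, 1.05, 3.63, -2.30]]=y @ [[3.52, -0.18, 2.83, 0.84, 4.53], [4.06, -1.61, -3.13, -4.74, -0.43]]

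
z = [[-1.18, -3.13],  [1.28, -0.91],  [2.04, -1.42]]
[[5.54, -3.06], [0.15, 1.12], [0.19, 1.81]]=z @ [[-0.90, 1.24], [-1.43, 0.51]]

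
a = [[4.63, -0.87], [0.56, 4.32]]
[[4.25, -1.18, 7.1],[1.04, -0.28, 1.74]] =a @ [[0.94, -0.26, 1.57], [0.12, -0.03, 0.20]]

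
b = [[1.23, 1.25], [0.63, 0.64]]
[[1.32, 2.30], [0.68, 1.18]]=b@[[0.74, 1.28],[0.33, 0.58]]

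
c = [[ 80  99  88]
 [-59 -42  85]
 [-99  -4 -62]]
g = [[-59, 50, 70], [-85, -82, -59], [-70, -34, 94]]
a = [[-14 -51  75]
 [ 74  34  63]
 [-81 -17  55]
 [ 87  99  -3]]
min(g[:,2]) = -59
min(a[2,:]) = -81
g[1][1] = -82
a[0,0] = -14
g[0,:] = [-59, 50, 70]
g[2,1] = -34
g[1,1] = -82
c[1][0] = -59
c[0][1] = 99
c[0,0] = 80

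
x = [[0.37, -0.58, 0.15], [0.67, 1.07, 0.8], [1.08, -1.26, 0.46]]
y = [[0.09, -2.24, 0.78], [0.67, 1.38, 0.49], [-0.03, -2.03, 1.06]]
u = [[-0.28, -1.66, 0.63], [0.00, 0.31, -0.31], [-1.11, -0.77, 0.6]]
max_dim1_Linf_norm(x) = 1.26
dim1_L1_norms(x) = [1.1, 2.54, 2.8]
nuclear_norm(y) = 4.83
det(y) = 0.82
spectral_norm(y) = 3.48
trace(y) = 2.53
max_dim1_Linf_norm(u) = 1.66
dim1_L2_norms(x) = [0.7, 1.49, 1.72]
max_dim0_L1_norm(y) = 5.65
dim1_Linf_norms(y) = [2.24, 1.38, 2.03]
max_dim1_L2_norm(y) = 2.37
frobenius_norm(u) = 2.37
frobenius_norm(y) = 3.67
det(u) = -0.34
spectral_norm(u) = 2.21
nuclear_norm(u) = 3.22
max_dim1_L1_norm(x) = 2.8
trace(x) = 1.90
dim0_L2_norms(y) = [0.68, 3.32, 1.4]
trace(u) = 0.63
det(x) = -0.07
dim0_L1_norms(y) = [0.79, 5.65, 2.33]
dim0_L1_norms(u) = [1.39, 2.74, 1.54]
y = x + u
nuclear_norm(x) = 3.37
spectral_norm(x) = 1.88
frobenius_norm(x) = 2.39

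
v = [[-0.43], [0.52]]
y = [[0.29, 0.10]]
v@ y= [[-0.12, -0.04], [0.15, 0.05]]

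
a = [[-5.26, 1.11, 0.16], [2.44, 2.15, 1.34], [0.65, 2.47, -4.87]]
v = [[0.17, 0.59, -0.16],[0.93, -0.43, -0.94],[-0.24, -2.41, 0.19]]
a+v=[[-5.09, 1.70, 0.0], [3.37, 1.72, 0.4], [0.41, 0.06, -4.68]]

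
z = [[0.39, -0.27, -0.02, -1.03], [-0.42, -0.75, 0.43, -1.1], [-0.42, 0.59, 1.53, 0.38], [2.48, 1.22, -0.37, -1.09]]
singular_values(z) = [3.12, 1.8, 1.57, 0.0]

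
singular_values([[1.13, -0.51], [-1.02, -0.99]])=[1.57, 1.04]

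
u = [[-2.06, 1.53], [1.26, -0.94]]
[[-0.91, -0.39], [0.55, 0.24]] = u @ [[0.64, 0.27], [0.27, 0.11]]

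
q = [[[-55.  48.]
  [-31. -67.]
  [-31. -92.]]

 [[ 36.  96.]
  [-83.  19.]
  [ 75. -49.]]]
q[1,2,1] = -49.0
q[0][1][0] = -31.0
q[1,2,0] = 75.0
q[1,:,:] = [[36.0, 96.0], [-83.0, 19.0], [75.0, -49.0]]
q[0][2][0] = -31.0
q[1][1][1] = 19.0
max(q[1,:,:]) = 96.0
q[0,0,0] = -55.0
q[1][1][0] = -83.0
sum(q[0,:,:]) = -228.0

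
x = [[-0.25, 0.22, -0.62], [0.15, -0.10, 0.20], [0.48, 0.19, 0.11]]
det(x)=-0.018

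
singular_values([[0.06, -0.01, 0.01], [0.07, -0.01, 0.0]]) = [0.09, 0.01]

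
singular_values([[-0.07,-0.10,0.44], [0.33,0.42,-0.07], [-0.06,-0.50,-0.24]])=[0.72, 0.52, 0.16]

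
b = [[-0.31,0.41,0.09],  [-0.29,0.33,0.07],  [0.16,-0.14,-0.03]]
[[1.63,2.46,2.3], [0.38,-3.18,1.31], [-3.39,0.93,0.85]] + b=[[1.32, 2.87, 2.39],[0.09, -2.85, 1.38],[-3.23, 0.79, 0.82]]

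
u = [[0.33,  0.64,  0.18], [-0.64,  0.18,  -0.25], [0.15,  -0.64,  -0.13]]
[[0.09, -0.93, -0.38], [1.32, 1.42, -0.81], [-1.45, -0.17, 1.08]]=u@[[-3.20,  -2.29,  1.64], [0.81,  -0.26,  -0.97], [3.50,  -0.02,  -1.66]]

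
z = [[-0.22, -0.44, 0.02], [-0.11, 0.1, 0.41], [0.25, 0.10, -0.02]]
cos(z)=[[0.95, -0.03, 0.09], [-0.06, 0.95, -0.02], [0.03, 0.05, 0.98]]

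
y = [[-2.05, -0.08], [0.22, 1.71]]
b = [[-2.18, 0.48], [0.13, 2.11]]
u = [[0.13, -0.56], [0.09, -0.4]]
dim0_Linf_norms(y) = [2.05, 1.71]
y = b + u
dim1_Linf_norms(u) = [0.56, 0.4]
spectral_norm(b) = 2.35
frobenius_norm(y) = 2.68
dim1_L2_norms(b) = [2.23, 2.11]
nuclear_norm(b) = 4.33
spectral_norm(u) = 0.71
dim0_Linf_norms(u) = [0.13, 0.56]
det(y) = -3.49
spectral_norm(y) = 2.11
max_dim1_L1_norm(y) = 2.13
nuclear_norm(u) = 0.71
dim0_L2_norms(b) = [2.18, 2.16]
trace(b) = -0.07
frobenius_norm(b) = 3.07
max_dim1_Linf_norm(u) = 0.56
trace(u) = -0.27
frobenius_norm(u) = 0.71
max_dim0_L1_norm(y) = 2.27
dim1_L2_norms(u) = [0.57, 0.41]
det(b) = -4.66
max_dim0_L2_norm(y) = 2.06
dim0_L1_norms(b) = [2.31, 2.59]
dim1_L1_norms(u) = [0.69, 0.49]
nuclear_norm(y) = 3.76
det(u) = -0.00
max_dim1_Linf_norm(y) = 2.05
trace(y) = -0.34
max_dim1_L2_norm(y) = 2.05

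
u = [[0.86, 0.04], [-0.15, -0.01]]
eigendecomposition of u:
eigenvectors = [[0.99, -0.05], [-0.17, 1.0]]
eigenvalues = [0.85, -0.0]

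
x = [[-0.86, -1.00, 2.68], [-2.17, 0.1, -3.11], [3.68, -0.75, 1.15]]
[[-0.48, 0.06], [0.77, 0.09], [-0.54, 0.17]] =x @ [[-0.08, 0.02], [0.04, -0.21], [-0.19, -0.05]]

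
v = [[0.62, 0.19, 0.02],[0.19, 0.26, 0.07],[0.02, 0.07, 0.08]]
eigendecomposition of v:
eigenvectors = [[0.91, 0.40, 0.1], [0.40, -0.82, -0.40], [0.07, -0.4, 0.91]]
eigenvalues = [0.71, 0.2, 0.05]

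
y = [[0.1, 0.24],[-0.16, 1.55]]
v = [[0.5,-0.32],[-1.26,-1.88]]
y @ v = [[-0.25, -0.48], [-2.03, -2.86]]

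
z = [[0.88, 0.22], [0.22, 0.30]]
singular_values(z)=[0.95, 0.23]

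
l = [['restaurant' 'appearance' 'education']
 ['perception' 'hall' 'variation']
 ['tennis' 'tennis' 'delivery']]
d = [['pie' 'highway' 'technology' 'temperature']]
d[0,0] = 'pie'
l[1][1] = 'hall'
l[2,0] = 'tennis'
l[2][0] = 'tennis'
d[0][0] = 'pie'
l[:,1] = ['appearance', 'hall', 'tennis']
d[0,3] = 'temperature'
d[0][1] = 'highway'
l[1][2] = 'variation'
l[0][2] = 'education'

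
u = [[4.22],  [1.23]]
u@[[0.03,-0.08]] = [[0.13, -0.34], [0.04, -0.1]]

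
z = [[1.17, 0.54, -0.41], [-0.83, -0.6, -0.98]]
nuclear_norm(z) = 2.69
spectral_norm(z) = 1.68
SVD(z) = [[-0.67, 0.74], [0.74, 0.67]] @ diag([1.6783347272433937, 1.0104912386205247]) @ [[-0.83, -0.48, -0.27], [0.31, -0.00, -0.95]]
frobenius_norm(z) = 1.96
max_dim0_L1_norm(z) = 2.0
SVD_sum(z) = [[0.94,0.54,0.3], [-1.04,-0.6,-0.34]] + [[0.23, -0.0, -0.71], [0.21, -0.0, -0.64]]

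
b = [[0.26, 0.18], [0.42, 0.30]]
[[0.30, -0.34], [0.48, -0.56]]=b@[[1.14, -1.31], [0.02, -0.02]]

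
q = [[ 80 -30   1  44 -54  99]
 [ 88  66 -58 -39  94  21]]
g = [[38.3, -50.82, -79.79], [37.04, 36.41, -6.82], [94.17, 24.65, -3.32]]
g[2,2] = -3.32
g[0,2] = -79.79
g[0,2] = -79.79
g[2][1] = 24.65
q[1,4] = 94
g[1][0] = 37.04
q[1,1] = 66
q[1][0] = 88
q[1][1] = 66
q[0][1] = -30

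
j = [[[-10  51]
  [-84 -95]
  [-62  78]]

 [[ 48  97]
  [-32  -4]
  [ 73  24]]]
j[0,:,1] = [51, -95, 78]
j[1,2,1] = 24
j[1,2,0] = 73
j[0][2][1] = 78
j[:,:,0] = [[-10, -84, -62], [48, -32, 73]]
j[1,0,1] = 97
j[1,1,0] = -32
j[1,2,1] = 24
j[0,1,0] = -84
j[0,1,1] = -95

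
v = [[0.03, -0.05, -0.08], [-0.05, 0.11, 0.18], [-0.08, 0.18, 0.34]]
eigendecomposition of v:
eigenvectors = [[-0.21,0.75,0.62], [0.47,0.64,-0.61], [0.86,-0.16,0.49]]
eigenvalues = [0.46, 0.0, 0.02]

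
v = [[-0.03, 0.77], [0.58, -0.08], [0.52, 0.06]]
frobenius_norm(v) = 1.10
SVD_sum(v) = [[-0.40, 0.38], [0.35, -0.33], [0.25, -0.23]] + [[0.37,0.39],[0.23,0.25],[0.27,0.29]]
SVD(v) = [[-0.68, -0.72], [0.6, -0.45], [0.42, -0.53]] @ diag([0.802293663286482, 0.7529441399269651]) @ [[0.73, -0.68], [-0.68, -0.73]]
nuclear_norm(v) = 1.56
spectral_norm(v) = 0.80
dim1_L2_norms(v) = [0.77, 0.59, 0.52]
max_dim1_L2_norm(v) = 0.77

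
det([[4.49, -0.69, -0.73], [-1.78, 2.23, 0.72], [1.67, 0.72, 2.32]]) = 20.877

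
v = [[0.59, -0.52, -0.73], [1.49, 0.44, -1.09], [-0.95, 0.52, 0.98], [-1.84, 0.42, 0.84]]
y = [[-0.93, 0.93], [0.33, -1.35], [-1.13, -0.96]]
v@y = [[0.1, 1.95], [-0.01, 1.84], [-0.05, -2.53], [0.90, -3.08]]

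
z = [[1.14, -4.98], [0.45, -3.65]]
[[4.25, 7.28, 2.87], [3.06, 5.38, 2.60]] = z@[[0.15, -0.12, -1.28], [-0.82, -1.49, -0.87]]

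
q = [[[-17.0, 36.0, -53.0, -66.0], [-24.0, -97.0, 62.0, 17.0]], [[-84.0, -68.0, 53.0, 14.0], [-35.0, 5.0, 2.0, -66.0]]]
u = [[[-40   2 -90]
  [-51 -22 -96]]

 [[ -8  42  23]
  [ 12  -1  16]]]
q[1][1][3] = -66.0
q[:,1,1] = [-97.0, 5.0]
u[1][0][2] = 23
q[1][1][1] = 5.0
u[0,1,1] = -22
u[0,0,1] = 2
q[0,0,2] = -53.0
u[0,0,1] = 2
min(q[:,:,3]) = -66.0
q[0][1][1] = -97.0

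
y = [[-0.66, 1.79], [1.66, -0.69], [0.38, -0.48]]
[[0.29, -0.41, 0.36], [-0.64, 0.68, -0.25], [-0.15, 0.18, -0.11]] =y @ [[-0.38, 0.37, -0.08], [0.02, -0.09, 0.17]]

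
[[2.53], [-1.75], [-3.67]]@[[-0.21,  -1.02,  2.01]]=[[-0.53, -2.58, 5.09], [0.37, 1.78, -3.52], [0.77, 3.74, -7.38]]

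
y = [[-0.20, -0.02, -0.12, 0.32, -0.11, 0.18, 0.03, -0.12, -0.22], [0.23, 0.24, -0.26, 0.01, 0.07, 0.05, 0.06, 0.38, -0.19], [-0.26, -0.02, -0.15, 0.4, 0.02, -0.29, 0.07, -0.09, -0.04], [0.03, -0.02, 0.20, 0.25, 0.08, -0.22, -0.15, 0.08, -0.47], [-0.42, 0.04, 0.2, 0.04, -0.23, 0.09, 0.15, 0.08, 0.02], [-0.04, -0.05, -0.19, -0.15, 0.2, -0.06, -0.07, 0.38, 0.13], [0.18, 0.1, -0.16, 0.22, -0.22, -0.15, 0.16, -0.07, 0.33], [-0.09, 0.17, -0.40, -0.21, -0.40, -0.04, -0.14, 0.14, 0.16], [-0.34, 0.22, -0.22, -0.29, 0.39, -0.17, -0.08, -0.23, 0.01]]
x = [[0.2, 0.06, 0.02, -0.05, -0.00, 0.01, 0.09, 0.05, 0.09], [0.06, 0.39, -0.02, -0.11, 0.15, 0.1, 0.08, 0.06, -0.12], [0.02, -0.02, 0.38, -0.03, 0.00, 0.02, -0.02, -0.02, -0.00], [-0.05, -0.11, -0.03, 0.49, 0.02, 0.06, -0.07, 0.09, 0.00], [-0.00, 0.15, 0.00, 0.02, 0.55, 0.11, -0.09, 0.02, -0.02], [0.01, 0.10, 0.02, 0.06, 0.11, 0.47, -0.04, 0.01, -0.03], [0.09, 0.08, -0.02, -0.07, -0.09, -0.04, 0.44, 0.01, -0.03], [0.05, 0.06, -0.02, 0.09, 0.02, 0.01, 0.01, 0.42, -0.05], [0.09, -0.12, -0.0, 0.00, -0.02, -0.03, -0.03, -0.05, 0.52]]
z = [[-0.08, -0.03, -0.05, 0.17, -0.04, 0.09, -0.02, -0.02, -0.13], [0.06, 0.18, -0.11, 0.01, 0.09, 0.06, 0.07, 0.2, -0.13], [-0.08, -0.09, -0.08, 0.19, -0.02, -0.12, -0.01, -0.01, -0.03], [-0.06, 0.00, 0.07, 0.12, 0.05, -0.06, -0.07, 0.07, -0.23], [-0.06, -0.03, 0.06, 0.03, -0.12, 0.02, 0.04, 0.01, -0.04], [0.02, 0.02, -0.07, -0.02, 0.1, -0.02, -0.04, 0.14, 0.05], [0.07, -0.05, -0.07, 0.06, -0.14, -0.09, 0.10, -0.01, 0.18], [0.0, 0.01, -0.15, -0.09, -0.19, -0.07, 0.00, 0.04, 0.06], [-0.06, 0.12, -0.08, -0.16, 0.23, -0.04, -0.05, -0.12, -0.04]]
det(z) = 0.00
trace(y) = 0.16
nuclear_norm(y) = 4.90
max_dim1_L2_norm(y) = 0.73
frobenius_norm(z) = 0.84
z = y @ x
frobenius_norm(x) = 1.42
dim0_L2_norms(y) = [0.7, 0.39, 0.67, 0.73, 0.69, 0.48, 0.33, 0.63, 0.68]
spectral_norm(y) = 0.92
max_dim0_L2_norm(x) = 0.59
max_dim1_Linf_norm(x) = 0.55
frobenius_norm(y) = 1.82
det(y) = 0.00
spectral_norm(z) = 0.49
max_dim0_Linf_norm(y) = 0.47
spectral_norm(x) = 0.77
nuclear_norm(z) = 2.10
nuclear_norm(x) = 3.86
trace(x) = 3.86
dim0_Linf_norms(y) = [0.42, 0.24, 0.4, 0.4, 0.4, 0.29, 0.16, 0.38, 0.47]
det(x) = 0.00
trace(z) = 0.10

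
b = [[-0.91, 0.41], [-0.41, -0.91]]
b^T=[[-0.91,-0.41], [0.41,-0.91]]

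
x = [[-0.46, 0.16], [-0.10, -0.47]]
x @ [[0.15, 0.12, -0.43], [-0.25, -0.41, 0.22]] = [[-0.11, -0.12, 0.23],  [0.1, 0.18, -0.06]]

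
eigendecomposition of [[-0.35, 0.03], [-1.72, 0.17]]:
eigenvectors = [[-0.22, -0.08], [-0.98, -1.00]]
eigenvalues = [-0.22, 0.04]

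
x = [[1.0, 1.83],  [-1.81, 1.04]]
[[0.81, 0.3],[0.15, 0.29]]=x @ [[0.13, -0.05],  [0.37, 0.19]]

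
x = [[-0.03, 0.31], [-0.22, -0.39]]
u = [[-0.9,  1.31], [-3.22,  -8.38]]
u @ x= [[-0.26, -0.79], [1.94, 2.27]]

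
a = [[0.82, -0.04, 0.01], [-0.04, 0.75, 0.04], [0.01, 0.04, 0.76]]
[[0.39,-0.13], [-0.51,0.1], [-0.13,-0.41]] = a @ [[0.45, -0.15], [-0.65, 0.16], [-0.14, -0.54]]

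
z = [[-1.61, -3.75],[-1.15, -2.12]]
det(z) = -0.90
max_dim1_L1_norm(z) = 5.36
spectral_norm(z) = 4.74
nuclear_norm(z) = 4.93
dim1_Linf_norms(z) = [3.75, 2.12]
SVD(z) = [[-0.86, -0.51], [-0.51, 0.86]] @ diag([4.736607706603058, 0.1898616173651729]) @ [[0.42,0.91], [-0.91,0.42]]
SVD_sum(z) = [[-1.7, -3.71], [-1.00, -2.19]] + [[0.09, -0.04], [-0.15, 0.07]]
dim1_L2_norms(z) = [4.08, 2.41]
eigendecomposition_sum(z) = [[0.13, -0.2], [-0.06, 0.10]] + [[-1.74, -3.55], [-1.09, -2.22]]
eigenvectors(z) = [[0.9, 0.85], [-0.44, 0.53]]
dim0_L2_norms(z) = [1.98, 4.31]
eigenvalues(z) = [0.23, -3.96]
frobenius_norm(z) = 4.74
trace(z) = -3.73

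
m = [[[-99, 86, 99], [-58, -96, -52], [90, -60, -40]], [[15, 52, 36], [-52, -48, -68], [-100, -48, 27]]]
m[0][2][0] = 90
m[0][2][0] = 90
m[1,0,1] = 52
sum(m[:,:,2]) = 2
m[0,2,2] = -40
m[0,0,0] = -99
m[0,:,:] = [[-99, 86, 99], [-58, -96, -52], [90, -60, -40]]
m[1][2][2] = 27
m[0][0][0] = -99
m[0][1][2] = -52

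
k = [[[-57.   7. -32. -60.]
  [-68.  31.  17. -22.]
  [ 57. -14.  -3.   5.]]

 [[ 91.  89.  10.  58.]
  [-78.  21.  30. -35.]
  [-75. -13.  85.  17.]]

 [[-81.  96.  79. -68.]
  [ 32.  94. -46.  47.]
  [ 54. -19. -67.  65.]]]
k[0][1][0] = -68.0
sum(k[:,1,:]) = 23.0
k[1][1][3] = -35.0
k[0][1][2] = 17.0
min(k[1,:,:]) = -78.0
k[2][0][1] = 96.0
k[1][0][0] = 91.0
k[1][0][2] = 10.0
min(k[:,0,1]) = 7.0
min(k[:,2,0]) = -75.0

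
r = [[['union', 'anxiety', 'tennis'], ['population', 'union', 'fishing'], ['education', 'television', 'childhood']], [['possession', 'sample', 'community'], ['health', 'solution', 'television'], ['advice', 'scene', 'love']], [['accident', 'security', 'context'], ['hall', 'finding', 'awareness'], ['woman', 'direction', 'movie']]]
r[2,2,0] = 'woman'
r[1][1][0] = 'health'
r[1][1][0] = 'health'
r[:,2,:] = [['education', 'television', 'childhood'], ['advice', 'scene', 'love'], ['woman', 'direction', 'movie']]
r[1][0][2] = 'community'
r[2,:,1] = ['security', 'finding', 'direction']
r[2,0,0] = 'accident'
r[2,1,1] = 'finding'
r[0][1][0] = 'population'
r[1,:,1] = ['sample', 'solution', 'scene']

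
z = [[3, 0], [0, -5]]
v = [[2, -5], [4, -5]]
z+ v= [[5, -5], [4, -10]]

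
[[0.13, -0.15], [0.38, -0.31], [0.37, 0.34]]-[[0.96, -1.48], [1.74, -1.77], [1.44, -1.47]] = [[-0.83, 1.33], [-1.36, 1.46], [-1.07, 1.81]]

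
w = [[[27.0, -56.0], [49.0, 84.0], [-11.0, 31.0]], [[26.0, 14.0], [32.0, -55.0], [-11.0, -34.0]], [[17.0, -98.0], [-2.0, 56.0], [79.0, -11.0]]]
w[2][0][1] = -98.0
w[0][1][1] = 84.0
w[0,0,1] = -56.0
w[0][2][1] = 31.0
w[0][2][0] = -11.0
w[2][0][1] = -98.0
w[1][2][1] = -34.0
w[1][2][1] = -34.0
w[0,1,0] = 49.0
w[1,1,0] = 32.0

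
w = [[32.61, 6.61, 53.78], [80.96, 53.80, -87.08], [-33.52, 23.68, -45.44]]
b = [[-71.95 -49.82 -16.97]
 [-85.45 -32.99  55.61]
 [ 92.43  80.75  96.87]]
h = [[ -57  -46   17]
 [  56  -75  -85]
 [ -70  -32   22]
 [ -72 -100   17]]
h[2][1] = -32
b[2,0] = 92.43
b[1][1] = -32.99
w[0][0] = 32.61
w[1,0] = 80.96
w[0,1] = 6.61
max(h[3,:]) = 17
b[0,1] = -49.82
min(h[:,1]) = -100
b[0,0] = -71.95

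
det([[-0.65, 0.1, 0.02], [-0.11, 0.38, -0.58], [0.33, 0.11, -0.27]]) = 0.000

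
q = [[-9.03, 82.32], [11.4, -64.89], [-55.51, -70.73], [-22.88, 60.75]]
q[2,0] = -55.51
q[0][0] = -9.03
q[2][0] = -55.51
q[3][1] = 60.75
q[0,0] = -9.03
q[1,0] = 11.4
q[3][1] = 60.75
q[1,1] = -64.89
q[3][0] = -22.88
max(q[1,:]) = 11.4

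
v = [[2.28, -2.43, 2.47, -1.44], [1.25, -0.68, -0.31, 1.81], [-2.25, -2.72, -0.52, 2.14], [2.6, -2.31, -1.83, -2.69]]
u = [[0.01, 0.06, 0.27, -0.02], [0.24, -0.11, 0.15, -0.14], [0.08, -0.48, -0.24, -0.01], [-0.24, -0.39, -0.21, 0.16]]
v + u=[[2.29,  -2.37,  2.74,  -1.46], [1.49,  -0.79,  -0.16,  1.67], [-2.17,  -3.20,  -0.76,  2.13], [2.36,  -2.7,  -2.04,  -2.53]]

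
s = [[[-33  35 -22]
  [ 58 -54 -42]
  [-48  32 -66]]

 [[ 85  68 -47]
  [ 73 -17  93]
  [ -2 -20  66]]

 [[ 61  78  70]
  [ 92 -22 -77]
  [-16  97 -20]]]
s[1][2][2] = 66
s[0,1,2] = -42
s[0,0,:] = [-33, 35, -22]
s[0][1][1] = -54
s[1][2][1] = -20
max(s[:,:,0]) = 92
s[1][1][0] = 73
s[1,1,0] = 73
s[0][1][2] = -42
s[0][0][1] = 35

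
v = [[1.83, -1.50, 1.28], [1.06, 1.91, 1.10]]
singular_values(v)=[2.72, 2.41]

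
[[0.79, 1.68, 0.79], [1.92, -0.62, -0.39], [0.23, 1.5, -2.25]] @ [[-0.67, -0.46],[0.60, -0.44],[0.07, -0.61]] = [[0.53, -1.58], [-1.69, -0.37], [0.59, 0.61]]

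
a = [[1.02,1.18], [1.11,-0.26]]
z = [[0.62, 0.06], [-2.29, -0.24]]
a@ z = [[-2.07, -0.22],[1.28, 0.13]]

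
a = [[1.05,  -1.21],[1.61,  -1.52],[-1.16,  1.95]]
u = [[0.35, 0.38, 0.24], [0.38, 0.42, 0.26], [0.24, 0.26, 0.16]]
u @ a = [[0.70, -0.53], [0.77, -0.59], [0.49, -0.37]]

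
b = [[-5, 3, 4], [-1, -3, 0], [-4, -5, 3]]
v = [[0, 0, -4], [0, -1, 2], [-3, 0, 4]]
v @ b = [[16, 20, -12], [-7, -7, 6], [-1, -29, 0]]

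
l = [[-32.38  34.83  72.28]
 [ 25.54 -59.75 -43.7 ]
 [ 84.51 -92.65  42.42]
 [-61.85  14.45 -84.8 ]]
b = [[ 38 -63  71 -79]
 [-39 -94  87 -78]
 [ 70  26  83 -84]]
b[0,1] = -63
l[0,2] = 72.28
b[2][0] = 70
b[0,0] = 38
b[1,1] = -94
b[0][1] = -63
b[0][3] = -79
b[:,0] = [38, -39, 70]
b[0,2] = 71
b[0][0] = 38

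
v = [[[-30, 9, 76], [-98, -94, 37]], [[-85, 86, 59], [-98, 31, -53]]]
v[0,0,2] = 76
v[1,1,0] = -98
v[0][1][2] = 37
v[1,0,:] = [-85, 86, 59]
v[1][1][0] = -98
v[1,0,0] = -85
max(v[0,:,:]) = 76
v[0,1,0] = -98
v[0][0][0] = -30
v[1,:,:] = [[-85, 86, 59], [-98, 31, -53]]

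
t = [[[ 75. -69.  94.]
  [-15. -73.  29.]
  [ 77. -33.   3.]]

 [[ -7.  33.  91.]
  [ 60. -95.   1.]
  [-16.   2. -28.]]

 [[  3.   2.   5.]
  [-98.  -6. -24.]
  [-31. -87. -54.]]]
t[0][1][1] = -73.0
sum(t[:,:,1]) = -326.0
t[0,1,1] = -73.0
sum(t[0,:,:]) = 88.0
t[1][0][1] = 33.0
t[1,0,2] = 91.0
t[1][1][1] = -95.0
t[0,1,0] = -15.0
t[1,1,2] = 1.0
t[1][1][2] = 1.0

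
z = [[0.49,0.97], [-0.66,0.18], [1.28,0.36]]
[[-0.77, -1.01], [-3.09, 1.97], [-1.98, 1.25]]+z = [[-0.28, -0.04], [-3.75, 2.15], [-0.70, 1.61]]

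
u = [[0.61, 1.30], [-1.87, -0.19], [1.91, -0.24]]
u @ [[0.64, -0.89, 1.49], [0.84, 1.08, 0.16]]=[[1.48, 0.86, 1.12], [-1.36, 1.46, -2.82], [1.02, -1.96, 2.81]]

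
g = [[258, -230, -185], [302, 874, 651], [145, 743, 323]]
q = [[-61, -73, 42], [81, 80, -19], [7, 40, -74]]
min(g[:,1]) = -230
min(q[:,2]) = -74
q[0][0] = -61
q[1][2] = -19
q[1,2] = -19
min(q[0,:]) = -73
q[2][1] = 40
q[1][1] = 80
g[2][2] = 323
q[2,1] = 40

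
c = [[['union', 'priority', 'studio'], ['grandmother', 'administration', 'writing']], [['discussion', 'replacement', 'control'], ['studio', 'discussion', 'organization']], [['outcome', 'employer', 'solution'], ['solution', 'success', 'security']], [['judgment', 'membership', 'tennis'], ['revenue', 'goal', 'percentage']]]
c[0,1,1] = 'administration'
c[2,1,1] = 'success'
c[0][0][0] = 'union'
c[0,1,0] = 'grandmother'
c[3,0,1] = 'membership'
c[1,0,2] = 'control'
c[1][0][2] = 'control'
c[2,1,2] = 'security'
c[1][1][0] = 'studio'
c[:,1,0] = ['grandmother', 'studio', 'solution', 'revenue']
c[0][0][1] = 'priority'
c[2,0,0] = 'outcome'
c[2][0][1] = 'employer'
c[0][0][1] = 'priority'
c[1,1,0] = 'studio'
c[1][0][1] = 'replacement'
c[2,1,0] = 'solution'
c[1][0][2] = 'control'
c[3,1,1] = 'goal'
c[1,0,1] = 'replacement'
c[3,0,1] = 'membership'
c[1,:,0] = ['discussion', 'studio']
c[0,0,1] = 'priority'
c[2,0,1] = 'employer'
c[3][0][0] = 'judgment'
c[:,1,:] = [['grandmother', 'administration', 'writing'], ['studio', 'discussion', 'organization'], ['solution', 'success', 'security'], ['revenue', 'goal', 'percentage']]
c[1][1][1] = 'discussion'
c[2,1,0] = 'solution'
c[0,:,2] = ['studio', 'writing']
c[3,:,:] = [['judgment', 'membership', 'tennis'], ['revenue', 'goal', 'percentage']]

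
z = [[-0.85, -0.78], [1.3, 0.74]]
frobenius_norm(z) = 1.89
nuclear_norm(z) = 2.08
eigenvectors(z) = [[(0.48-0.38j),(0.48+0.38j)], [-0.79+0.00j,-0.79-0.00j]]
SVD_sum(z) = [[-0.94, -0.65], [1.23, 0.84]] + [[0.09,-0.13], [0.07,-0.10]]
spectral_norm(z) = 1.88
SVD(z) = [[-0.61, 0.79],  [0.79, 0.61]] @ diag([1.877889202631197, 0.20501742033585285]) @ [[0.82, 0.57], [0.57, -0.82]]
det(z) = 0.39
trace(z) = -0.11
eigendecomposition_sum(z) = [[(-0.42+0.27j), (-0.39-0.03j)],[(0.65+0.06j), (0.37+0.34j)]] + [[(-0.42-0.27j), -0.39+0.03j],[0.65-0.06j, (0.37-0.34j)]]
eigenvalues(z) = [(-0.05+0.62j), (-0.05-0.62j)]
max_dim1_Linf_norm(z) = 1.3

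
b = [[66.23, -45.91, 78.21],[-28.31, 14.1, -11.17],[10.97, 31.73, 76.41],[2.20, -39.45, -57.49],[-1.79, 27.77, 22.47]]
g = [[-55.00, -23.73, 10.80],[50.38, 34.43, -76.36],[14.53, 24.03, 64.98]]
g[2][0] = 14.53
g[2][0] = 14.53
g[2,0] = 14.53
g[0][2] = 10.8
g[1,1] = 34.43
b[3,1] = -39.45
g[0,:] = [-55.0, -23.73, 10.8]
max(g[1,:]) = 50.38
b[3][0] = 2.2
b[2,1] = 31.73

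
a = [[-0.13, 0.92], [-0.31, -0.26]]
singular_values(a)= [0.96, 0.33]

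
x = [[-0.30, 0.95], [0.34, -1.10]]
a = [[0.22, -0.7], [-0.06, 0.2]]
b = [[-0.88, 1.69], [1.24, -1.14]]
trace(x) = -1.40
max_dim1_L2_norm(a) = 0.73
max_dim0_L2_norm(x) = 1.45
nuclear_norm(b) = 2.94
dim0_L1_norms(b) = [2.12, 2.83]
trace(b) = -2.02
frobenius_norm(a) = 0.76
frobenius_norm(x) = 1.52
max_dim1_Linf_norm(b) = 1.69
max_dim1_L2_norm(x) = 1.15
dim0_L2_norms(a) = [0.23, 0.73]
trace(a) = 0.42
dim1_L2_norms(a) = [0.73, 0.21]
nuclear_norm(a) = 0.77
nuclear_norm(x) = 1.53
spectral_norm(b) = 2.51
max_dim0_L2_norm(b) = 2.04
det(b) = -1.09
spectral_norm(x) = 1.52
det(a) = 0.00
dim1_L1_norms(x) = [1.25, 1.44]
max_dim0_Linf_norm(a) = 0.7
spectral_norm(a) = 0.76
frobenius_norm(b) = 2.54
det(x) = 0.01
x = b @ a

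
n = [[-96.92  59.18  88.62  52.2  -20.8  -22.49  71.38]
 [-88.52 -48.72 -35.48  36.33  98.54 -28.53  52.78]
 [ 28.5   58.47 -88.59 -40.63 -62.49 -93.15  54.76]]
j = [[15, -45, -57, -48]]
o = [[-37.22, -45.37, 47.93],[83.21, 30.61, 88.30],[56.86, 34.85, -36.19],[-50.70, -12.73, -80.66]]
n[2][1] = 58.47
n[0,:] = [-96.92, 59.18, 88.62, 52.2, -20.8, -22.49, 71.38]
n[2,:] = [28.5, 58.47, -88.59, -40.63, -62.49, -93.15, 54.76]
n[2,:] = [28.5, 58.47, -88.59, -40.63, -62.49, -93.15, 54.76]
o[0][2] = 47.93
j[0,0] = 15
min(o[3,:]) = -80.66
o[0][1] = -45.37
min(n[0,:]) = -96.92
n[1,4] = 98.54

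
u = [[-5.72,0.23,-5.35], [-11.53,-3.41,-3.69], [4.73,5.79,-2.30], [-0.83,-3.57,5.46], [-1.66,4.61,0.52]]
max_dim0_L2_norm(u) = 13.84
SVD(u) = [[-0.44, 0.41, 0.17],[-0.83, 0.05, -0.11],[0.36, 0.57, -0.05],[-0.02, -0.65, -0.35],[0.01, 0.29, -0.91]] @ diag([15.220349214680056, 9.869699902582068, 4.383992885048931]) @ [[0.9, 0.32, 0.29], [-0.02, 0.70, -0.72], [0.43, -0.64, -0.63]]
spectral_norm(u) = 15.22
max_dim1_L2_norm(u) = 12.58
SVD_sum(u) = [[-5.98, -2.14, -1.94], [-11.31, -4.04, -3.67], [4.91, 1.75, 1.59], [-0.27, -0.10, -0.09], [0.13, 0.05, 0.04]] + [[-0.07, 2.85, -2.93], [-0.01, 0.32, -0.33], [-0.09, 3.91, -4.02], [0.1, -4.45, 4.58], [-0.05, 2.00, -2.06]] + [[0.33, -0.48, -0.47], [-0.21, 0.32, 0.31], [-0.09, 0.13, 0.13], [-0.66, 0.98, 0.97], [-1.74, 2.57, 2.53]]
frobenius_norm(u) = 18.66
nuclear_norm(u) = 29.47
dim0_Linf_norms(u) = [11.53, 5.79, 5.46]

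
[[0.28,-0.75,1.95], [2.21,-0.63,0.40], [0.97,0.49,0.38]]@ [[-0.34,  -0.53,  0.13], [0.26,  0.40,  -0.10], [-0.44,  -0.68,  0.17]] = [[-1.15, -1.77, 0.44], [-1.09, -1.7, 0.42], [-0.37, -0.58, 0.14]]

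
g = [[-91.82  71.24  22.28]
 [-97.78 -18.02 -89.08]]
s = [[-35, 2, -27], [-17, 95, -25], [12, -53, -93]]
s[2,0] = 12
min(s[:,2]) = -93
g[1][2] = -89.08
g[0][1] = 71.24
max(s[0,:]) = 2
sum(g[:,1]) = 53.22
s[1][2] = -25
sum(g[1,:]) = -204.88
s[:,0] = [-35, -17, 12]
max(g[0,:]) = 71.24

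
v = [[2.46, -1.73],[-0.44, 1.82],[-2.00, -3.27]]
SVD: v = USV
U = [[0.29, 0.88], [-0.41, -0.26], [0.87, -0.41]]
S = [4.16, 3.15]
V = [[-0.21, -0.98], [0.98, -0.21]]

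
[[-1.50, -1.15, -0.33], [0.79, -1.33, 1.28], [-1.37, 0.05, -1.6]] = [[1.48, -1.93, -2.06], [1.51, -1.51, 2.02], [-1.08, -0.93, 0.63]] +[[-2.98, 0.78, 1.73], [-0.72, 0.18, -0.74], [-0.29, 0.98, -2.23]]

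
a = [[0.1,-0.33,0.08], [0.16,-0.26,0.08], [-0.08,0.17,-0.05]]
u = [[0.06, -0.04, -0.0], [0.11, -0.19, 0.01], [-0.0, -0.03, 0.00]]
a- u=[[0.04, -0.29, 0.08], [0.05, -0.07, 0.07], [-0.08, 0.20, -0.05]]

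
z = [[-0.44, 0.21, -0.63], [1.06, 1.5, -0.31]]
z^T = [[-0.44, 1.06],[0.21, 1.50],[-0.63, -0.31]]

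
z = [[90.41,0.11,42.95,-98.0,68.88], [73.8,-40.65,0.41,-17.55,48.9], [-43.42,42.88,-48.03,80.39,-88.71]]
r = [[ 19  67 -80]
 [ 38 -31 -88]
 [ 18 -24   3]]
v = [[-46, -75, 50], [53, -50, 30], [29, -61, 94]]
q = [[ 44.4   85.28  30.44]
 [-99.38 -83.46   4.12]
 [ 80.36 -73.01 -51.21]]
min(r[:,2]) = -88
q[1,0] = -99.38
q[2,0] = 80.36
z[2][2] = -48.03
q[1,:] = [-99.38, -83.46, 4.12]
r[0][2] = -80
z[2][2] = -48.03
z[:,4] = [68.88, 48.9, -88.71]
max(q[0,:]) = 85.28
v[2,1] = -61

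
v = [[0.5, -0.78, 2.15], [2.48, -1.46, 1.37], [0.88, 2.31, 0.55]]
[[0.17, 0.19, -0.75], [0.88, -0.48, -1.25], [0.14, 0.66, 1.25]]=v @ [[0.33, -0.15, -0.09], [-0.06, 0.29, 0.60], [-0.02, 0.23, -0.11]]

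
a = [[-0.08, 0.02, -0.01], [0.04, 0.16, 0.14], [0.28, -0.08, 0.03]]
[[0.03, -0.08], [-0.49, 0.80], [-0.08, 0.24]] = a @ [[0.46, 1.06],[0.89, 1.94],[-4.63, 3.21]]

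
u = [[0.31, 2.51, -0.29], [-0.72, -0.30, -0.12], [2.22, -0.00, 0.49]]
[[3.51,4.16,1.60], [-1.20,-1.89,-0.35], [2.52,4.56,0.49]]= u@[[0.87, 2.37, -0.20], [1.43, 1.20, 0.88], [1.21, -1.44, 1.90]]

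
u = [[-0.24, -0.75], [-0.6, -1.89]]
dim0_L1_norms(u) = [0.84, 2.64]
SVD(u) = [[-0.37,  -0.93], [-0.93,  0.37]] @ diag([2.1335878592228466, 0.0016872986900624924]) @ [[0.3,0.95], [0.95,-0.3]]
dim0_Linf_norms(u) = [0.6, 1.89]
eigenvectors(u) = [[0.95, 0.37],  [-0.30, 0.93]]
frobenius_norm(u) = 2.13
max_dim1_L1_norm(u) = 2.49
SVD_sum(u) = [[-0.24,-0.75], [-0.60,-1.89]] + [[-0.00, 0.00],[0.00, -0.00]]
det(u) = 0.00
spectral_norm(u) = 2.13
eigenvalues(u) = [-0.0, -2.13]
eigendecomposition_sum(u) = [[-0.0, 0.00], [0.00, -0.00]] + [[-0.24, -0.75], [-0.6, -1.89]]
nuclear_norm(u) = 2.14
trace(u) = -2.13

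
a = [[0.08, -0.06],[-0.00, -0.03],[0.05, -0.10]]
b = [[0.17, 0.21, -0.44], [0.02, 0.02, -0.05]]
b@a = [[-0.01,0.03], [-0.00,0.00]]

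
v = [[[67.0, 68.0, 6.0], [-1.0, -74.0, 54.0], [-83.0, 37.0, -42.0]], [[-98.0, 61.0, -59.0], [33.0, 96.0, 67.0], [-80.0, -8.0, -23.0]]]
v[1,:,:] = [[-98.0, 61.0, -59.0], [33.0, 96.0, 67.0], [-80.0, -8.0, -23.0]]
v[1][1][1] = 96.0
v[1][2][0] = -80.0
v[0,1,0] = -1.0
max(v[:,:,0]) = 67.0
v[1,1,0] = 33.0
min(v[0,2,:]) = -83.0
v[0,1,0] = -1.0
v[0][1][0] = -1.0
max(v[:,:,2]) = 67.0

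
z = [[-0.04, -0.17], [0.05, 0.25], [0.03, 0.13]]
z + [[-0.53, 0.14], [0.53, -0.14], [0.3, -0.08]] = [[-0.57, -0.03], [0.58, 0.11], [0.33, 0.05]]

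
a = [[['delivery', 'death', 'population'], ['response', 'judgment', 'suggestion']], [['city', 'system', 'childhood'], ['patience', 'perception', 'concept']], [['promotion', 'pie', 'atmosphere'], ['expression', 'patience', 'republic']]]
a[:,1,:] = [['response', 'judgment', 'suggestion'], ['patience', 'perception', 'concept'], ['expression', 'patience', 'republic']]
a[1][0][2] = 'childhood'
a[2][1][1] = 'patience'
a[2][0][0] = 'promotion'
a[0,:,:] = [['delivery', 'death', 'population'], ['response', 'judgment', 'suggestion']]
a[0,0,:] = ['delivery', 'death', 'population']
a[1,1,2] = 'concept'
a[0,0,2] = 'population'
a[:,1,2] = ['suggestion', 'concept', 'republic']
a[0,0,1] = 'death'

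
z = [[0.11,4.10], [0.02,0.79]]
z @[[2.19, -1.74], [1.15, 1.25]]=[[4.96,4.93], [0.95,0.95]]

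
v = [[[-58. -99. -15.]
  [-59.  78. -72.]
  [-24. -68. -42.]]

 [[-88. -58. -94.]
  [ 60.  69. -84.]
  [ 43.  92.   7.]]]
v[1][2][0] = 43.0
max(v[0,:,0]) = -24.0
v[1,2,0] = 43.0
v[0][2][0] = -24.0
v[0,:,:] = [[-58.0, -99.0, -15.0], [-59.0, 78.0, -72.0], [-24.0, -68.0, -42.0]]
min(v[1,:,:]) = -94.0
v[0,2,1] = -68.0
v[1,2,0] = 43.0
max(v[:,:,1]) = 92.0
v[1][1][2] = -84.0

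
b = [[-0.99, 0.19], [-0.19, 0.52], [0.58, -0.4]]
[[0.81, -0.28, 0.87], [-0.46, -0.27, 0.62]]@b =[[-0.24, -0.34], [0.87, -0.48]]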